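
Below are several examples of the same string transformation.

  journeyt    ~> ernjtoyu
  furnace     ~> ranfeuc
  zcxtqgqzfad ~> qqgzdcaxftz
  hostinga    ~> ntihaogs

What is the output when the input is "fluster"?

Each output is the input with this applied: take characters alternately from the front and the back (1st, last, 2nd, 2nd-last, ...), then move the last 3 characters to the front (rotate right by 3).
"fluster" → "frleuts" → "utsfrle".

utsfrle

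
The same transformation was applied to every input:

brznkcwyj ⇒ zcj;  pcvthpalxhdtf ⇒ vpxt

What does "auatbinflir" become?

The rule is to keep one character in every 3, starting at position 3 (positions 3rd, 6th, 9th, ...).
For "auatbinflir" the result is "ail".

ail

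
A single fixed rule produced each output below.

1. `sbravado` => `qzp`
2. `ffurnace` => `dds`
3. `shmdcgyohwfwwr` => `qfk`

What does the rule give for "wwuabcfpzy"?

Rule — shift every letter 2 places backward in the alphabet (wrapping around), then keep only the first 3 characters.
On "wwuabcfpzy": the first step gives "uusyzadnxw", and the second then gives "uus".

uus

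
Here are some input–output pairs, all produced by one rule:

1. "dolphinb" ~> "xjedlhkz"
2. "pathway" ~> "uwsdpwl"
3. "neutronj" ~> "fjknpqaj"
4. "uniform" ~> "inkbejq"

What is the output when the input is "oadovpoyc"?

Each output is the input with this applied: shift every letter 4 places backward in the alphabet (wrapping around), then reverse the string.
Working it through for "oadovpoyc": intermediate "kwzkrlkuy", final "yuklrkzwk".
(Check on "dolphinb": → "zkhldejx" → "xjedlhkz" ✓)

yuklrkzwk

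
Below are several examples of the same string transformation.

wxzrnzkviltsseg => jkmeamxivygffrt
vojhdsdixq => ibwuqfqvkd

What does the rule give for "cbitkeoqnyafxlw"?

The transformation: shift every letter 13 places forward in the alphabet (wrapping around) — i.e. ROT13.
Applying that to "cbitkeoqnyafxlw" gives "povgxrbdalnskyj".

povgxrbdalnskyj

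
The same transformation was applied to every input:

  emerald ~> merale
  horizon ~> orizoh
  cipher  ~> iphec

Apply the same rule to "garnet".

Looking at the pairs, the operation is to swap the first and last characters, then delete the first character.
For "garnet", step one produces "tarneg"; step two turns that into "arneg".

arneg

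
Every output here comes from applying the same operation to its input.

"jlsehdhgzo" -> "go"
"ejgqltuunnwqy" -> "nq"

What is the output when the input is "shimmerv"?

ev

What's happening: keep every other character starting from the second (positions 2nd, 4th, 6th, ...), then keep only the last 2 characters.
For "shimmerv" the result is "ev".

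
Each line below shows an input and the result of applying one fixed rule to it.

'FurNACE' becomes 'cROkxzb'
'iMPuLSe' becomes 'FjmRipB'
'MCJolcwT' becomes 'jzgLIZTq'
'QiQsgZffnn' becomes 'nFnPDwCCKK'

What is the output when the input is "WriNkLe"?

In each case the input is transformed by: shift every letter 3 places backward in the alphabet (wrapping around), then flip the case of every letter.
Working it through for "WriNkLe": intermediate "TofKhIb", final "tOFkHiB".

tOFkHiB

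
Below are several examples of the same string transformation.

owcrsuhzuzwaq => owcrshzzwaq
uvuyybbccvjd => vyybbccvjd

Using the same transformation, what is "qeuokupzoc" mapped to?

qeokpzoc

The pattern: remove every "u".
For "qeuokupzoc" the result is "qeokpzoc".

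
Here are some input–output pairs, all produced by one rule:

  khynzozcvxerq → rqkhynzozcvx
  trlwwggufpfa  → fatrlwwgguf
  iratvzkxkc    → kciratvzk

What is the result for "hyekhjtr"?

trhyekh

The transformation: move the last 2 characters to the front (rotate right by 2), then delete the last character.
Applying both steps to "hyekhjtr": "trhyekhj", then "trhyekh".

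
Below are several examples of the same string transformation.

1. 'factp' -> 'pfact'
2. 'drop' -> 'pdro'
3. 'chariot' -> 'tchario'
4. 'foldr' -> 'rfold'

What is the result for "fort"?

In each case the input is transformed by: move the last character to the front.
On "fort" that produces "tfor".

tfor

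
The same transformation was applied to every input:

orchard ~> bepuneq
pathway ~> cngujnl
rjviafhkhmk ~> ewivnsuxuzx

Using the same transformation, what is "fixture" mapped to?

In each case the input is transformed by: shift every letter 13 places forward in the alphabet (wrapping around) — i.e. ROT13.
Applying that to "fixture" gives "svkgher".

svkgher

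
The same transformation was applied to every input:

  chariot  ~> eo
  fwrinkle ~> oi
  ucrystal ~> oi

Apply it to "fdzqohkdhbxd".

The rule is to shift every letter 3 places backward in the alphabet (wrapping around), then keep only the vowels.
On "fdzqohkdhbxd": the first step gives "cawnlehaeyua", and the second then gives "aeaeua".

aeaeua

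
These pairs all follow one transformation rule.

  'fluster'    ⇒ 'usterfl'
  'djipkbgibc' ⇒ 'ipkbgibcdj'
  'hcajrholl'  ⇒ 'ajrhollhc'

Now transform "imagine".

The transformation: move the first 2 characters to the end (rotate left by 2).
On "imagine" that produces "agineim".

agineim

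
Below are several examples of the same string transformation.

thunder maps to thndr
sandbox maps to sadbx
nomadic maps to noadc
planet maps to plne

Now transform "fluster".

flstr

Looking at the pairs, the operation is to double every character, then keep one character in every 3, starting at position 1 (positions 1st, 4th, 7th, ...).
On "fluster": the first step gives "fflluusstteerr", and the second then gives "flstr".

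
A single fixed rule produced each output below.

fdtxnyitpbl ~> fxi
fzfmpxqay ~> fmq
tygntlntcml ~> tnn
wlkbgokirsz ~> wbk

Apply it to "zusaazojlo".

zao

What's happening: delete the last 2 characters, then keep one character in every 3, starting at position 1 (positions 1st, 4th, 7th, ...).
Applying that to "zusaazojlo" gives "zao".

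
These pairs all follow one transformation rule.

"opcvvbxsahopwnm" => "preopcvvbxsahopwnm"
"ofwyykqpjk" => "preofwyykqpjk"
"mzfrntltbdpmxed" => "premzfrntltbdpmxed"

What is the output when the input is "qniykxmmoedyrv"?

Looking at the pairs, the operation is to prepend "pre".
So "qniykxmmoedyrv" becomes "preqniykxmmoedyrv".

preqniykxmmoedyrv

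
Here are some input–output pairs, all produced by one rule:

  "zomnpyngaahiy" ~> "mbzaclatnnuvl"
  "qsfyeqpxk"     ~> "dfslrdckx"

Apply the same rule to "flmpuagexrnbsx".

syzchntrkeaofk

Each output is the input with this applied: shift every letter 13 places forward in the alphabet (wrapping around) — i.e. ROT13.
So "flmpuagexrnbsx" becomes "syzchntrkeaofk".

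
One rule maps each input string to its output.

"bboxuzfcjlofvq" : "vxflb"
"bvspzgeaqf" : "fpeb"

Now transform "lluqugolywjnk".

kqowl

Rule — keep one character in every 3, starting at position 1 (positions 1st, 4th, 7th, ...), then swap the first and last characters.
Applying both steps to "lluqugolywjnk": "lqowk", then "kqowl".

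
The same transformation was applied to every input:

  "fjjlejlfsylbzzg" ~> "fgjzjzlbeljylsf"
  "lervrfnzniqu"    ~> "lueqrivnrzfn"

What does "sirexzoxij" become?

The transformation: take characters alternately from the front and the back (1st, last, 2nd, 2nd-last, ...).
So "sirexzoxij" becomes "sjiirxeoxz".

sjiirxeoxz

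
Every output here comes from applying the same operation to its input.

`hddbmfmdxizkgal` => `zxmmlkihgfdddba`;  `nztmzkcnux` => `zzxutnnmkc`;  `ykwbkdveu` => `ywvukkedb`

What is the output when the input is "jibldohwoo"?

Looking at the pairs, the operation is to sort the characters into reverse alphabetical order.
Doing the same to "jibldohwoo": "woooljihdb".

woooljihdb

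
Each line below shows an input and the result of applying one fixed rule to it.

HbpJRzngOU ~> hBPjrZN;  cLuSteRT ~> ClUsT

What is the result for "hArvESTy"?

HaRVe

The rule is to flip the case of every letter, then delete the last 3 characters.
Applying both steps to "hArvESTy": "HaRVestY", then "HaRVe".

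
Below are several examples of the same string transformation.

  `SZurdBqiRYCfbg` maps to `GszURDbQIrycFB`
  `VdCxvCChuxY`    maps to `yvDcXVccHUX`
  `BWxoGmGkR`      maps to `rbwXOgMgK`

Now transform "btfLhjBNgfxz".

ZBTFlHJbnGFX

Rule — move the last character to the front, then flip the case of every letter.
Doing the same to "btfLhjBNgfxz": "ZBTFlHJbnGFX".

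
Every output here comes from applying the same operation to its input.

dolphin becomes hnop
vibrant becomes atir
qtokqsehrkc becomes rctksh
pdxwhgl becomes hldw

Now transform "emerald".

The pattern: move the last 3 characters to the front (rotate right by 3), then keep every other character starting from the first (positions 1st, 3rd, 5th, ...).
Applying both steps to "emerald": "aldemer", then "admr".

admr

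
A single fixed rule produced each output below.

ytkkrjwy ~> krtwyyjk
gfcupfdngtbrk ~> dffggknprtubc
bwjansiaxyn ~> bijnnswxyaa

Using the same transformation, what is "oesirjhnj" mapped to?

The transformation: sort the characters into alphabetical order, then move the first 2 characters to the end (rotate left by 2).
"oesirjhnj" → "ehijjnors" → "ijjnorseh".
(Check on "ytkkrjwy": → "jkkrtwyy" → "krtwyyjk" ✓)

ijjnorseh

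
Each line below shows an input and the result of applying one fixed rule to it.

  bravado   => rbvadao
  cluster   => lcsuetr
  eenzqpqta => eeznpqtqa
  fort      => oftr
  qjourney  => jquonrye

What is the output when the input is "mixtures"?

Looking at the pairs, the operation is to swap each adjacent pair of characters (1↔2, 3↔4, ...).
Doing the same to "mixtures": "imtxruse".

imtxruse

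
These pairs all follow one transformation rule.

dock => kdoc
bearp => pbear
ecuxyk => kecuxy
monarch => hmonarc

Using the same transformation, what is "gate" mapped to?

egat

The pattern: move the last character to the front.
So "gate" becomes "egat".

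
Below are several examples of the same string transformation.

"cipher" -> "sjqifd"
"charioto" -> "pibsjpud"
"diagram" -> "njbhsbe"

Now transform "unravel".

mosbwfv

The transformation: shift every letter 1 place forward in the alphabet (wrapping around), then swap the first and last characters.
Working it through for "unravel": intermediate "vosbwfm", final "mosbwfv".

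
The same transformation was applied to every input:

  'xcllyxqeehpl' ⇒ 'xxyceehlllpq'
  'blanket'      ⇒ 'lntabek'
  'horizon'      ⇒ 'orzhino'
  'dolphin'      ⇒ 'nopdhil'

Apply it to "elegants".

nstaeegl

What's happening: sort the characters into alphabetical order, then move the last 3 characters to the front (rotate right by 3).
On "elegants": the first step gives "aeeglnst", and the second then gives "nstaeegl".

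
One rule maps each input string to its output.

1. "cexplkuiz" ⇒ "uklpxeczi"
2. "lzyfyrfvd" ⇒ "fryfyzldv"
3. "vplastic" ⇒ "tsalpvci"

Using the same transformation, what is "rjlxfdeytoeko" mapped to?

Each output is the input with this applied: reverse the string, then move the first 2 characters to the end (rotate left by 2).
So "rjlxfdeytoeko" becomes "eotyedfxljrok".

eotyedfxljrok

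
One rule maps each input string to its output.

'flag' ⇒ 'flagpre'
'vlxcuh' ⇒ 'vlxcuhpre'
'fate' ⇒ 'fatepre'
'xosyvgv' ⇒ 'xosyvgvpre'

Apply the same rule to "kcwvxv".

kcwvxvpre

Rule — append "pre".
Applying that to "kcwvxv" gives "kcwvxvpre".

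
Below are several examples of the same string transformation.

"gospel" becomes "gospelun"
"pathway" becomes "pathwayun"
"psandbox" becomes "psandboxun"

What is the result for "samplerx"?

Rule — append "un".
"samplerx" → "samplerxun".

samplerxun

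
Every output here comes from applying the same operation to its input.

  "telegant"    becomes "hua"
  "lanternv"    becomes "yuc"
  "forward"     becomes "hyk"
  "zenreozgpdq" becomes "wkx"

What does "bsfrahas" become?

Looking at the pairs, the operation is to shift every letter 7 places forward in the alphabet (wrapping around), then keep only the last 3 characters.
Working it through for "bsfrahas": intermediate "izmyhohz", final "ohz".

ohz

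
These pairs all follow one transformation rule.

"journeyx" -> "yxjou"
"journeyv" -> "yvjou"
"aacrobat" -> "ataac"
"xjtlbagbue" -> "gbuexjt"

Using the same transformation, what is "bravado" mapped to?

obra

The transformation: move the first 3 characters to the end (rotate left by 3), then delete the first 3 characters.
Working it through for "bravado": intermediate "vadobra", final "obra".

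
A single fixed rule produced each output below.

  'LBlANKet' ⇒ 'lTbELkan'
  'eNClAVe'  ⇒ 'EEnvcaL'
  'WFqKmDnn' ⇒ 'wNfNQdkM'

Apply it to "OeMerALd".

The transformation: flip the case of every letter, then take characters alternately from the front and the back (1st, last, 2nd, 2nd-last, ...).
On "OeMerALd": the first step gives "oEmERalD", and the second then gives "oDElmaER".
(Check on "eNClAVe": → "EncLavE" → "EEnvcaL" ✓)

oDElmaER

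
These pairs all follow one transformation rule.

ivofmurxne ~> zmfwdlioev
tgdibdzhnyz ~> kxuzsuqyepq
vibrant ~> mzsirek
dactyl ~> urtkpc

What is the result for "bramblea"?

sirdscvr

The transformation: shift every letter 9 places backward in the alphabet (wrapping around).
For "bramblea" the result is "sirdscvr".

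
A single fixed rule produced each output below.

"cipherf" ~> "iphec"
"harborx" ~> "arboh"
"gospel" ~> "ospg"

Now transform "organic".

In each case the input is transformed by: delete the last 2 characters, then move the first character to the end.
Applying that to "organic" gives "rgano".

rgano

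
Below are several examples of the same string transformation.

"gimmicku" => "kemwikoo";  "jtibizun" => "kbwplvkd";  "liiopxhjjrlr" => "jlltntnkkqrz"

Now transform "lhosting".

The rule is to shift every letter 2 places forward in the alphabet (wrapping around), then swap the front and back halves of the string.
"lhosting" → "njquvkpi" → "vkpinjqu".
(Check on "jtibizun": → "lvkdkbwp" → "kbwplvkd" ✓)

vkpinjqu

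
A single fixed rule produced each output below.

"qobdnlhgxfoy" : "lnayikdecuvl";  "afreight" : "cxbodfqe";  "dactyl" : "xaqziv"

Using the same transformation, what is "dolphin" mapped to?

lamifek

What's happening: swap each adjacent pair of characters (1↔2, 3↔4, ...), then shift every letter 3 places backward in the alphabet (wrapping around).
Applying both steps to "dolphin": "odplihn", then "lamifek".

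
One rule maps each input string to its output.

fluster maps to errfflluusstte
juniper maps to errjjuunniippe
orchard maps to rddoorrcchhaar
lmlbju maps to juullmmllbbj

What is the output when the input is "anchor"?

What's happening: double every character, then move the last 3 characters to the front (rotate right by 3).
"anchor" → "aanncchhoorr" → "orraanncchho".

orraanncchho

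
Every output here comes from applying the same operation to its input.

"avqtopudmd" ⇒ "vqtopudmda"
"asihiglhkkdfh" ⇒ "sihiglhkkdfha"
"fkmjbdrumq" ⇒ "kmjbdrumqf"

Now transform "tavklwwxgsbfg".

avklwwxgsbfgt

Each output is the input with this applied: move the first character to the end.
So "tavklwwxgsbfg" becomes "avklwwxgsbfgt".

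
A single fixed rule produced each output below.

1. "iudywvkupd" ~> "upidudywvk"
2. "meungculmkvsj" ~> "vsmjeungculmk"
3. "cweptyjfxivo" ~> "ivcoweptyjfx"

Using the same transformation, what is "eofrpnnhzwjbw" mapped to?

Rule — swap the first and last characters, then move the last 3 characters to the front (rotate right by 3).
Starting from "eofrpnnhzwjbw": after the first operation, "wofrpnnhzwjbe"; after the second, "jbewofrpnnhzw".

jbewofrpnnhzw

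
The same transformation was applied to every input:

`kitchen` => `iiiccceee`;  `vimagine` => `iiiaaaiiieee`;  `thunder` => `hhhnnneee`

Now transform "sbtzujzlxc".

Looking at the pairs, the operation is to keep every other character starting from the second (positions 2nd, 4th, 6th, ...), then repeat every character 3 times.
"sbtzujzlxc" → "bbbzzzjjjlllccc".

bbbzzzjjjlllccc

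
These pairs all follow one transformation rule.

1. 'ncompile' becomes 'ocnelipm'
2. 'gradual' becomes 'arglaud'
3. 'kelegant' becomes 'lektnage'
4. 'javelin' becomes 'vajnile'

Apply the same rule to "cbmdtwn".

Each output is the input with this applied: move the first 3 characters to the end (rotate left by 3), then reverse the string.
Applying both steps to "cbmdtwn": "dtwncbm", then "mbcnwtd".

mbcnwtd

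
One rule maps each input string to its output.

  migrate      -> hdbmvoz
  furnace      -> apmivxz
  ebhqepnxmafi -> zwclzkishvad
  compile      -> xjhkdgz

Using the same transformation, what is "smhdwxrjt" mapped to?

nhcyrsmeo

In each case the input is transformed by: shift every letter 5 places backward in the alphabet (wrapping around).
So "smhdwxrjt" becomes "nhcyrsmeo".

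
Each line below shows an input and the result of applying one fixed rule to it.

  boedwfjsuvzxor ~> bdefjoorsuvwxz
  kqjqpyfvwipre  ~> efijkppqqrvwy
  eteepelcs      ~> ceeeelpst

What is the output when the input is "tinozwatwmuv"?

Each output is the input with this applied: sort the characters into alphabetical order.
Applying that to "tinozwatwmuv" gives "aimnottuvwwz".

aimnottuvwwz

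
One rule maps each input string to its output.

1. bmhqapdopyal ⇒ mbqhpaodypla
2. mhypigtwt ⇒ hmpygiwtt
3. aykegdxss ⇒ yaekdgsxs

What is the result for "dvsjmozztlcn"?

vdjsomzzltnc

The rule is to swap each adjacent pair of characters (1↔2, 3↔4, ...).
So "dvsjmozztlcn" becomes "vdjsomzzltnc".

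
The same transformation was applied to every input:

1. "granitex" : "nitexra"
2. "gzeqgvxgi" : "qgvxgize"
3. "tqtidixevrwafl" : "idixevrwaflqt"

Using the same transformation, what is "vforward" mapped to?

The rule is to delete the first character, then move the first 2 characters to the end (rotate left by 2).
Starting from "vforward": after the first operation, "forward"; after the second, "rwardfo".

rwardfo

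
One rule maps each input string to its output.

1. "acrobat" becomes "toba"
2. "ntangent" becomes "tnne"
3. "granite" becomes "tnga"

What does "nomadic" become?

In each case the input is transformed by: sort the characters into reverse alphabetical order, then keep every other character starting from the first (positions 1st, 3rd, 5th, ...).
On "nomadic": the first step gives "onmidca", and the second then gives "omda".
(Check on "acrobat": → "trocbaa" → "toba" ✓)

omda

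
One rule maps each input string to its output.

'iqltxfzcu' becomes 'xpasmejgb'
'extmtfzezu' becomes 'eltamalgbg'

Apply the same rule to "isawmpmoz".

zpdhwtvtg

What's happening: swap each adjacent pair of characters (1↔2, 3↔4, ...), then shift every letter 7 places forward in the alphabet (wrapping around).
Applying both steps to "isawmpmoz": "siwapmomz", then "zpdhwtvtg".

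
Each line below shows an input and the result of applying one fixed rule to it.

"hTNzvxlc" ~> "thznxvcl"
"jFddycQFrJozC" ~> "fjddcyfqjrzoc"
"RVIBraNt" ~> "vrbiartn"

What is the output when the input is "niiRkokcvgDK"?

The transformation: swap each adjacent pair of characters (1↔2, 3↔4, ...), then convert every letter to lowercase.
"niiRkokcvgDK" → "inRiokckgvKD" → "inriokckgvkd".
(Check on "RVIBraNt": → "VRBIartN" → "vrbiartn" ✓)

inriokckgvkd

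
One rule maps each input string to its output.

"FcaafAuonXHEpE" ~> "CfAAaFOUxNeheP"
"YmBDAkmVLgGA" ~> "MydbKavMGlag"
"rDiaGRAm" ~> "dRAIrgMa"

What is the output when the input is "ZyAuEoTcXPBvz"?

Looking at the pairs, the operation is to flip the case of every letter, then swap each adjacent pair of characters (1↔2, 3↔4, ...).
So "ZyAuEoTcXPBvz" becomes "YzUaOeCtpxVbZ".

YzUaOeCtpxVbZ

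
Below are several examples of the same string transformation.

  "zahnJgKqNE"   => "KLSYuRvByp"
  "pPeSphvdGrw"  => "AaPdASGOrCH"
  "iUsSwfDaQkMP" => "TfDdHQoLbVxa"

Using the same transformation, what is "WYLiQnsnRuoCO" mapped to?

The pattern: shift every letter 11 places forward in the alphabet (wrapping around), then flip the case of every letter.
Starting from "WYLiQnsnRuoCO": after the first operation, "HJWtBydyCfzNZ"; after the second, "hjwTbYDYcFZnz".

hjwTbYDYcFZnz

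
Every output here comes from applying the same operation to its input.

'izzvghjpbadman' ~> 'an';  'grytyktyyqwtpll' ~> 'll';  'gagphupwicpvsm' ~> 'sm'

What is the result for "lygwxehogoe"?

oe

In each case the input is transformed by: keep only the last 2 characters.
For "lygwxehogoe" the result is "oe".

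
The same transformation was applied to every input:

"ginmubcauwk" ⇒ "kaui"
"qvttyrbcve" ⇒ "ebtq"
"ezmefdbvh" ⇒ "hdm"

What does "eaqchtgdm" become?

mtq

In each case the input is transformed by: reverse the string, then keep one character in every 3, starting at position 1 (positions 1st, 4th, 7th, ...).
On "eaqchtgdm": the first step gives "mdgthcqae", and the second then gives "mtq".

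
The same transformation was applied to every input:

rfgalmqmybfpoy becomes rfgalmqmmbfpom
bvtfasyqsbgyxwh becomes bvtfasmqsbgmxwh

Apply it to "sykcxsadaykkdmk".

smkcxsadamkkdmk

The rule is to replace every "y" with "m".
Applying that to "sykcxsadaykkdmk" gives "smkcxsadamkkdmk".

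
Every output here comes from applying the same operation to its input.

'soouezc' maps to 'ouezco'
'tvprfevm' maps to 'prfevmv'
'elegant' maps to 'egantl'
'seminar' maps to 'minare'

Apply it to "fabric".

brica

What's happening: delete the first character, then move the first character to the end.
Working it through for "fabric": intermediate "abric", final "brica".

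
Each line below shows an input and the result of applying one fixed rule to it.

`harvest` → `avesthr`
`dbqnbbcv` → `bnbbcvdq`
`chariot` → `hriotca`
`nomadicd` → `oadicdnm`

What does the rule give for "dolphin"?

ophindl

What's happening: move the first 2 characters to the end (rotate left by 2), then swap the first and last characters.
"dolphin" → "lphindo" → "ophindl".
(Check on "chariot": → "ariotch" → "hriotca" ✓)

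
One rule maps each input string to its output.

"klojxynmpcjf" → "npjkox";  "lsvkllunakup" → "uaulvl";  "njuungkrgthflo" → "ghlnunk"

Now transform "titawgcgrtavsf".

Rule — keep every other character starting from the first (positions 1st, 3rd, 5th, ...), then move the last 3 characters to the front (rotate right by 3).
Applying that to "titawgcgrtavsf" gives "rasttwc".

rasttwc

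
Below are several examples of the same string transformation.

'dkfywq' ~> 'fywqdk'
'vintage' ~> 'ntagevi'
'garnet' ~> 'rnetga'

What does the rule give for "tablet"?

Rule — move the first 2 characters to the end (rotate left by 2).
Doing the same to "tablet": "bletta".

bletta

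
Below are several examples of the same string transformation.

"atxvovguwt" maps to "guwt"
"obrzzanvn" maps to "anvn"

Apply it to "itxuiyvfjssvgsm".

vgsm

What's happening: keep only the last 4 characters.
On "itxuiyvfjssvgsm" that produces "vgsm".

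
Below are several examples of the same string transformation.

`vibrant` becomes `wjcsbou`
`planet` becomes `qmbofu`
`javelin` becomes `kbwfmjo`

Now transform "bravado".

csbwbep

The pattern: shift every letter 1 place forward in the alphabet (wrapping around).
On "bravado" that produces "csbwbep".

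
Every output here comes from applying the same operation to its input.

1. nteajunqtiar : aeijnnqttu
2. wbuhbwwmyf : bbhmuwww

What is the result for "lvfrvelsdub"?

The pattern: delete the last 2 characters, then sort the characters into alphabetical order.
For "lvfrvelsdub", step one produces "lvfrvelsd"; step two turns that into "defllrsvv".

defllrsvv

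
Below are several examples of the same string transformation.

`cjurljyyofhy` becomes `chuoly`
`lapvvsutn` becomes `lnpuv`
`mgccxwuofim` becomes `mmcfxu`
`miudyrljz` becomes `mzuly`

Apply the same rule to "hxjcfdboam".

The pattern: keep every other character starting from the first (positions 1st, 3rd, 5th, ...), then take characters alternately from the front and the back (1st, last, 2nd, 2nd-last, ...).
Applying both steps to "hxjcfdboam": "hjfba", then "hajbf".

hajbf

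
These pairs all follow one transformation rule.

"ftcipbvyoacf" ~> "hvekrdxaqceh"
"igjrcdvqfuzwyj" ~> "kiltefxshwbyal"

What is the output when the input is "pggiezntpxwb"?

riikgbpvrzyd

The pattern: shift every letter 2 places forward in the alphabet (wrapping around).
"pggiezntpxwb" → "riikgbpvrzyd".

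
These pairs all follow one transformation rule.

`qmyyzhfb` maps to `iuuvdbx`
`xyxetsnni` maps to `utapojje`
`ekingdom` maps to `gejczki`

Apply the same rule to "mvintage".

In each case the input is transformed by: shift every letter 4 places backward in the alphabet (wrapping around), then delete the first character.
Working it through for "mvintage": intermediate "irejpwca", final "rejpwca".

rejpwca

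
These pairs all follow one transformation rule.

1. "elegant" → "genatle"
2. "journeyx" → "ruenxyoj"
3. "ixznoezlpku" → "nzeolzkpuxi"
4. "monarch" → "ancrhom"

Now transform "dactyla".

Rule — swap each adjacent pair of characters (1↔2, 3↔4, ...), then move the first 2 characters to the end (rotate left by 2).
Applying both steps to "dactyla": "adtclya", then "tclyaad".

tclyaad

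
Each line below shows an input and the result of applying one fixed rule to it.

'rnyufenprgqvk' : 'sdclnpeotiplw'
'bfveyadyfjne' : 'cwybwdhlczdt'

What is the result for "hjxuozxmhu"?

Rule — shift every letter 2 places backward in the alphabet (wrapping around), then move the first 3 characters to the end (rotate left by 3).
Starting from "hjxuozxmhu": after the first operation, "fhvsmxvkfs"; after the second, "smxvkfsfhv".

smxvkfsfhv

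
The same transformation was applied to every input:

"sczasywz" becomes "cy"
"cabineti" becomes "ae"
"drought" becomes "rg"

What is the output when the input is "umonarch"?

mr

Looking at the pairs, the operation is to take characters alternately from the front and the back (1st, last, 2nd, 2nd-last, ...), then keep one character in every 3, starting at position 3 (positions 3rd, 6th, 9th, ...).
"umonarch" → "uhmcorna" → "mr".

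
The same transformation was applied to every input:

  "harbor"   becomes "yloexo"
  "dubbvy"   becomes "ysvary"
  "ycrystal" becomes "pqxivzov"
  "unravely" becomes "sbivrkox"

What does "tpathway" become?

etxvqmxq

Rule — swap the front and back halves of the string, then shift every letter 3 places backward in the alphabet (wrapping around).
Starting from "tpathway": after the first operation, "hwaytpat"; after the second, "etxvqmxq".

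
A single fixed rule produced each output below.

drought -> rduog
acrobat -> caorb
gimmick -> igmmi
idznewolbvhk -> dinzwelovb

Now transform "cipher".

ichp

Looking at the pairs, the operation is to delete the last 2 characters, then swap each adjacent pair of characters (1↔2, 3↔4, ...).
Applying both steps to "cipher": "ciph", then "ichp".
(Check on "idznewolbvhk": → "idznewolbv" → "dinzwelovb" ✓)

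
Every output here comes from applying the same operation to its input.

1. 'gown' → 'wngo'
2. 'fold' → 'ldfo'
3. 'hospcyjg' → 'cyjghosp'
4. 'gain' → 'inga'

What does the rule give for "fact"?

The pattern: swap the front and back halves of the string.
On "fact" that produces "ctfa".

ctfa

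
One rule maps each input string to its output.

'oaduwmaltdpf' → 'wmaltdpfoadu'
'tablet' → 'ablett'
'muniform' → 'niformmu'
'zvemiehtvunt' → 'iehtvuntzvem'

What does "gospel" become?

ospelg

The pattern: move the last 2 characters to the front (rotate right by 2), then swap the front and back halves of the string.
For "gospel", step one produces "elgosp"; step two turns that into "ospelg".
(Check on "muniform": → "rmmunifo" → "niformmu" ✓)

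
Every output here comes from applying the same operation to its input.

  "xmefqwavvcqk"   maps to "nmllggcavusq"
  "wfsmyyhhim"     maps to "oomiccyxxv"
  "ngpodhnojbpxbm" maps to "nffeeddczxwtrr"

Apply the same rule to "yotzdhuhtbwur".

pomkkjjhexxtr

Looking at the pairs, the operation is to sort the characters into reverse alphabetical order, then shift every letter 10 places backward in the alphabet (wrapping around).
For "yotzdhuhtbwur", step one produces "zywuuttrohhdb"; step two turns that into "pomkkjjhexxtr".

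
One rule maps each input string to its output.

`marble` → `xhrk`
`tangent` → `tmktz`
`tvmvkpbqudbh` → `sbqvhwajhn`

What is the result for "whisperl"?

oyvkxr

The pattern: shift every letter 6 places forward in the alphabet (wrapping around), then delete the first 2 characters.
Working it through for "whisperl": intermediate "cnoyvkxr", final "oyvkxr".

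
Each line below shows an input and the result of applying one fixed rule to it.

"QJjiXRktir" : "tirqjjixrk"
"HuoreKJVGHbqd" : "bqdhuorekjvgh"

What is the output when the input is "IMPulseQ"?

Looking at the pairs, the operation is to move the last 3 characters to the front (rotate right by 3), then convert every letter to lowercase.
Applying that to "IMPulseQ" gives "seqimpul".

seqimpul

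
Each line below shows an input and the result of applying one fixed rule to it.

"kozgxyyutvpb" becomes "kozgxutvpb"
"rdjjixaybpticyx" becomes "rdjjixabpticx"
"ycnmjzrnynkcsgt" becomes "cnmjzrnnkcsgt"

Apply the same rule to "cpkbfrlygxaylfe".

cpkbfrlgxalfe

What's happening: remove every "y".
For "cpkbfrlygxaylfe" the result is "cpkbfrlgxalfe".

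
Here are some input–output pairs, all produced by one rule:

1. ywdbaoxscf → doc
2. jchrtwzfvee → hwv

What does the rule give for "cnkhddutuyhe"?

kdue

Rule — keep one character in every 3, starting at position 3 (positions 3rd, 6th, 9th, ...).
So "cnkhddutuyhe" becomes "kdue".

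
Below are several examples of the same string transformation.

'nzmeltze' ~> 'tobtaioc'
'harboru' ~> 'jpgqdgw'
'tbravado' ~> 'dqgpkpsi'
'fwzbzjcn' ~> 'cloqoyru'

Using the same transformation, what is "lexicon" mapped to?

What's happening: swap the first and last characters, then shift every letter 11 places backward in the alphabet (wrapping around).
Working it through for "lexicon": intermediate "nexicol", final "ctmxrda".

ctmxrda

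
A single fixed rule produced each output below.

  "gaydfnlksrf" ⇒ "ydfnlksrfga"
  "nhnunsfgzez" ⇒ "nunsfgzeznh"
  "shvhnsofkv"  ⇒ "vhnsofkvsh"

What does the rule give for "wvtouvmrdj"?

touvmrdjwv

The rule is to move the first 2 characters to the end (rotate left by 2).
So "wvtouvmrdj" becomes "touvmrdjwv".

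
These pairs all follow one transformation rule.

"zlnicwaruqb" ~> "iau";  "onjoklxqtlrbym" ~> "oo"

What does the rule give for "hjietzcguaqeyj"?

The rule is to keep only the vowels.
"hjietzcguaqeyj" → "ieuae".

ieuae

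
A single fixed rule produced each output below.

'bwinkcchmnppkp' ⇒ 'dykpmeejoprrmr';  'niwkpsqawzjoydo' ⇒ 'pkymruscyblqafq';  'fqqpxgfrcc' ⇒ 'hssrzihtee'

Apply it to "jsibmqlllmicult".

lukdosnnnokewnv

Each output is the input with this applied: shift every letter 2 places forward in the alphabet (wrapping around).
Doing the same to "jsibmqlllmicult": "lukdosnnnokewnv".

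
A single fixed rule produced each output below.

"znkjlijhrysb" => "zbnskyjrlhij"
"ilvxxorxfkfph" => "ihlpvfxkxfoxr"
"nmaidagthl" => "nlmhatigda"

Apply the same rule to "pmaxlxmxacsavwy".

pymwavxalsxcmax

The pattern: take characters alternately from the front and the back (1st, last, 2nd, 2nd-last, ...).
For "pmaxlxmxacsavwy" the result is "pymwavxalsxcmax".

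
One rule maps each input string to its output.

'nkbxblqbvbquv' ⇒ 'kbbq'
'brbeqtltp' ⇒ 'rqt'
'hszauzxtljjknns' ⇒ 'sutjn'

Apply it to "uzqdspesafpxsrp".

zsspr

The rule is to keep one character in every 3, starting at position 2 (positions 2nd, 5th, 8th, ...).
Doing the same to "uzqdspesafpxsrp": "zsspr".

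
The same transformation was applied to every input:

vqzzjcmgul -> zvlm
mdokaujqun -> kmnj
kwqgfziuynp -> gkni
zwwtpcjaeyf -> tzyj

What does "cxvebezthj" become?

What's happening: keep one character in every 3, starting at position 1 (positions 1st, 4th, 7th, ...), then swap each adjacent pair of characters (1↔2, 3↔4, ...).
On "cxvebezthj": the first step gives "cezj", and the second then gives "ecjz".

ecjz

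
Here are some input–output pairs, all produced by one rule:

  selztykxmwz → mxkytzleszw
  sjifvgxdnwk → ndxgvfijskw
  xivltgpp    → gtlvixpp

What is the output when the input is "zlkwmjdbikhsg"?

hkibdjmwklzgs

The pattern: reverse the string, then move the first 2 characters to the end (rotate left by 2).
On "zlkwmjdbikhsg": the first step gives "gshkibdjmwklz", and the second then gives "hkibdjmwklzgs".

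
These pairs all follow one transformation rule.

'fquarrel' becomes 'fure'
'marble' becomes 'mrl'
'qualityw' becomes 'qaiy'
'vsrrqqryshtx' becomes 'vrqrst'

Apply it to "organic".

ognc

The rule is to keep every other character starting from the first (positions 1st, 3rd, 5th, ...).
Doing the same to "organic": "ognc".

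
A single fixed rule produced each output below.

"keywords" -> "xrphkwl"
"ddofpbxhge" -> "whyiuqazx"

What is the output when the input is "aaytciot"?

Rule — delete the first character, then shift every letter 7 places backward in the alphabet (wrapping around).
For "aaytciot", step one produces "aytciot"; step two turns that into "trmvbhm".

trmvbhm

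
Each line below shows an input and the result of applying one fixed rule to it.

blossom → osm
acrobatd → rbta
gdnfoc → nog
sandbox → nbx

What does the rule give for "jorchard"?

Each output is the input with this applied: move the first character to the end, then keep every other character starting from the second (positions 2nd, 4th, 6th, ...).
For "jorchard", step one produces "orchardj"; step two turns that into "rhrj".

rhrj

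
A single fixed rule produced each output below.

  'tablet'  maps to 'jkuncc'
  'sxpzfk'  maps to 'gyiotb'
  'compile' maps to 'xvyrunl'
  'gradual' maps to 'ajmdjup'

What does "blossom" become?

The rule is to shift every letter 9 places forward in the alphabet (wrapping around), then move the first character to the end.
On "blossom": the first step gives "kuxbbxv", and the second then gives "uxbbxvk".
(Check on "sxpzfk": → "bgyiot" → "gyiotb" ✓)

uxbbxvk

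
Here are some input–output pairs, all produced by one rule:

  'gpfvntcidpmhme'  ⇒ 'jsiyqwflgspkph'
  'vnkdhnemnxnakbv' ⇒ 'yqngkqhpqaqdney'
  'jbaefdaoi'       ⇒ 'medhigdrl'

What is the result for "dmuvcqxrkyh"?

Each output is the input with this applied: shift every letter 3 places forward in the alphabet (wrapping around).
"dmuvcqxrkyh" → "gpxyftaunbk".

gpxyftaunbk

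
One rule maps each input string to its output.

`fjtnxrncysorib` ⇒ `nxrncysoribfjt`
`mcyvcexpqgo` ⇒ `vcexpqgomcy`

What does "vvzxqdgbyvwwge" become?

xqdgbyvwwgevvz

The rule is to move the first 3 characters to the end (rotate left by 3).
For "vvzxqdgbyvwwge" the result is "xqdgbyvwwgevvz".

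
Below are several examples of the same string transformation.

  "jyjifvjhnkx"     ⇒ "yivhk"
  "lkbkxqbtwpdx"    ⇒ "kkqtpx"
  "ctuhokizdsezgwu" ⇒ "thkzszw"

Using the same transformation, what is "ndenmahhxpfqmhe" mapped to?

Looking at the pairs, the operation is to keep every other character starting from the second (positions 2nd, 4th, 6th, ...).
Doing the same to "ndenmahhxpfqmhe": "dnahpqh".

dnahpqh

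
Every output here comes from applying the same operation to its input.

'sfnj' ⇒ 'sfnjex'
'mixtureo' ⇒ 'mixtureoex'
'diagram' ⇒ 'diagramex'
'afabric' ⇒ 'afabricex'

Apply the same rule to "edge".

edgeex

Rule — append "ex".
For "edge" the result is "edgeex".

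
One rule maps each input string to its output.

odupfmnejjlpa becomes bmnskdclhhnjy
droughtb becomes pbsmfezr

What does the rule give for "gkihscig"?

The pattern: swap each adjacent pair of characters (1↔2, 3↔4, ...), then shift every letter 2 places backward in the alphabet (wrapping around).
Applying both steps to "gkihscig": "kghicsgi", then "iefgaqeg".
(Check on "odupfmnejjlpa": → "dopumfenjjpla" → "bmnskdclhhnjy" ✓)

iefgaqeg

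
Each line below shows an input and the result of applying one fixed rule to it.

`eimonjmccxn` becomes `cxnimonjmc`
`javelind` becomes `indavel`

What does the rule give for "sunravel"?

velunra

What's happening: delete the first character, then move the last 3 characters to the front (rotate right by 3).
Working it through for "sunravel": intermediate "unravel", final "velunra".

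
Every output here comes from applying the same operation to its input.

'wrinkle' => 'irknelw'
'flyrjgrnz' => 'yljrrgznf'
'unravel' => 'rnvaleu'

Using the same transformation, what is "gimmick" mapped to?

What's happening: move the first character to the end, then swap each adjacent pair of characters (1↔2, 3↔4, ...).
"gimmick" → "immickg" → "miimkcg".

miimkcg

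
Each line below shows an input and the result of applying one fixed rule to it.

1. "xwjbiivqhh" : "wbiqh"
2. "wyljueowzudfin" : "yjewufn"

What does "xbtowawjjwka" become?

boajwa

The rule is to keep every other character starting from the second (positions 2nd, 4th, 6th, ...).
So "xbtowawjjwka" becomes "boajwa".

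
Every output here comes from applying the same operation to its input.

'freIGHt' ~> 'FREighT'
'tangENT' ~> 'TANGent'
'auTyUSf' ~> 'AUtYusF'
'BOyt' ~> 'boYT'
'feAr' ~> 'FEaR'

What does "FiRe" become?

In each case the input is transformed by: flip the case of every letter.
So "FiRe" becomes "fIrE".

fIrE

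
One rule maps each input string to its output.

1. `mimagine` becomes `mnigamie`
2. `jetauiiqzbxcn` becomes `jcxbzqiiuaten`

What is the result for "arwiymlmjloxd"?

axoljmlmyiwrd

The rule is to reverse the string, then swap the first and last characters.
For "arwiymlmjloxd", step one produces "dxoljmlmyiwra"; step two turns that into "axoljmlmyiwrd".
(Check on "jetauiiqzbxcn": → "ncxbzqiiuatej" → "jcxbzqiiuaten" ✓)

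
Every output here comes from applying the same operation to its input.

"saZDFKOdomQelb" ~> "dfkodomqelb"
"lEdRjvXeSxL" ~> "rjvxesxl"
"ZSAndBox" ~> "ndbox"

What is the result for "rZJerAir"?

Rule — delete the first 3 characters, then convert every letter to lowercase.
On "rZJerAir": the first step gives "erAir", and the second then gives "erair".
(Check on "lEdRjvXeSxL": → "RjvXeSxL" → "rjvxesxl" ✓)

erair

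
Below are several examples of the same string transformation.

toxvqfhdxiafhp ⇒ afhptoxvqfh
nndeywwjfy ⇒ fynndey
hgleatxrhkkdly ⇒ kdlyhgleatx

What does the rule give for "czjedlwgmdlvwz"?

The transformation: swap the front and back halves of the string, then delete the first 3 characters.
On "czjedlwgmdlvwz": the first step gives "gmdlvwzczjedlw", and the second then gives "lvwzczjedlw".

lvwzczjedlw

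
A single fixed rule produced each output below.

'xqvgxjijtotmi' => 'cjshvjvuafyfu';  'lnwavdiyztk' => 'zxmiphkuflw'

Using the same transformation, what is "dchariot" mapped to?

opmtudfa

What's happening: shift every letter 12 places forward in the alphabet (wrapping around), then swap each adjacent pair of characters (1↔2, 3↔4, ...).
Applying both steps to "dchariot": "potmduaf", then "opmtudfa".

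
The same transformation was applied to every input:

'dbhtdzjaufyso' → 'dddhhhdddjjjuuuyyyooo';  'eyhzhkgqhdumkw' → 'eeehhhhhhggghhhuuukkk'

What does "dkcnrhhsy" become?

The rule is to keep every other character starting from the first (positions 1st, 3rd, 5th, ...), then repeat every character 3 times.
Applying that to "dkcnrhhsy" gives "dddcccrrrhhhyyy".

dddcccrrrhhhyyy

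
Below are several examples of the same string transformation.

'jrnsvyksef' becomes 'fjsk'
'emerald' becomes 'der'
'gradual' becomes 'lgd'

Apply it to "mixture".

Each output is the input with this applied: keep one character in every 3, starting at position 1 (positions 1st, 4th, 7th, ...), then move the last character to the front.
"mixture" → "emt".
(Check on "gradual": → "gdl" → "lgd" ✓)

emt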